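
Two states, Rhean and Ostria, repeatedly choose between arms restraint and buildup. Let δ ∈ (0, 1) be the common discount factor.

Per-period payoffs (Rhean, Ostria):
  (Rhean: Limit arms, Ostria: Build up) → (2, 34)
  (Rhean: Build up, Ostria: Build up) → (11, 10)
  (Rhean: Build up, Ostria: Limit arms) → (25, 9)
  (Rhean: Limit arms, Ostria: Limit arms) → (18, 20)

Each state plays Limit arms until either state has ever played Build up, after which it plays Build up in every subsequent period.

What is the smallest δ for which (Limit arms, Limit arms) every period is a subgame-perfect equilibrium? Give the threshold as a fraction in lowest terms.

Rhean: cooperation gives 18 each period; deviation gives 25 once then 11 forever.
  18/(1−δ) ≥ 25 + 11δ/(1−δ) ⇒ δ ≥ 7/14 = 1/2.
Ostria: cooperation gives 20 each period; deviation gives 34 once then 10 forever.
  δ ≥ 14/24 = 7/12.
Both must hold, so the binding constraint is Ostria's: δ ≥ 7/12.

7/12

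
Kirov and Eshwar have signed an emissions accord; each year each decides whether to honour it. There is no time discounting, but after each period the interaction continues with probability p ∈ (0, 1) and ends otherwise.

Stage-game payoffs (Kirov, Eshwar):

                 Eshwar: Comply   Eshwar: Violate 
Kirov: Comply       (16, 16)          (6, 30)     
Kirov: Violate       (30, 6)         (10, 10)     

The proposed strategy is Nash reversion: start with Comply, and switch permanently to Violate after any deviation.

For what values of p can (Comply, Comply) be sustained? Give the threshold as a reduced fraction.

With no time discounting, the continuation probability p plays the role of the discount factor.
Grim-trigger IC: 16/(1−p) ≥ 30 + 10p/(1−p) ⇒ p ≥ (30−16)/(30−10) = 7/10.

7/10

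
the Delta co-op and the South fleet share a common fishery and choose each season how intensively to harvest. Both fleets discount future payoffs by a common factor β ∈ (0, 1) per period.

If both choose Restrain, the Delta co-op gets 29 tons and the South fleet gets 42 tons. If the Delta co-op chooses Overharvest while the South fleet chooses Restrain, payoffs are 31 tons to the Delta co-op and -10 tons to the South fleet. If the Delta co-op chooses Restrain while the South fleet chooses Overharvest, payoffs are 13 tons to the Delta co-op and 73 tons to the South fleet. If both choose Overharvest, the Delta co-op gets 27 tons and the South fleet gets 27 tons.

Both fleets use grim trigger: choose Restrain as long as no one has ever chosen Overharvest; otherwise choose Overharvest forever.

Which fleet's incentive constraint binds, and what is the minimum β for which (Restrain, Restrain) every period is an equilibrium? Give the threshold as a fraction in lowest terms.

the Delta co-op's threshold: (31−29)/(31−27) = 1/2.
the South fleet's threshold: (73−42)/(73−27) = 31/46.
1/2 < 31/46, so the South fleet binds and β* = 31/46.

the South fleet; β ≥ 31/46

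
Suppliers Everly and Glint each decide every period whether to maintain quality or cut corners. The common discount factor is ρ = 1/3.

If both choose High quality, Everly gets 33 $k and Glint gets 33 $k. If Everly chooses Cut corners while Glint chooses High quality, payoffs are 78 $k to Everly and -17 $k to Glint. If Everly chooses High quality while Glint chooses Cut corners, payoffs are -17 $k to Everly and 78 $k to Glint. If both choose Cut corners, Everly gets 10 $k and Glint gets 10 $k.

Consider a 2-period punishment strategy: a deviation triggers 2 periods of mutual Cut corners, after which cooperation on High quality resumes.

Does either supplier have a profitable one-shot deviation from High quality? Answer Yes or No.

A one-shot deviation gives 78 now, then 10 for 2 periods, then back to 33.
Gain from deviating: (78−33) today; loss: (33−10) in each of the next 2 periods.
No-deviation condition: (33−10)(ρ+…+ρ^2) ≥ 78−33, i.e. ρ+…+ρ^2 ≥ 45/23.
At ρ = 1/3: ρ+…+ρ^2 = 0.4444 < 1.9565.
So cooperation is not sustainable.

Yes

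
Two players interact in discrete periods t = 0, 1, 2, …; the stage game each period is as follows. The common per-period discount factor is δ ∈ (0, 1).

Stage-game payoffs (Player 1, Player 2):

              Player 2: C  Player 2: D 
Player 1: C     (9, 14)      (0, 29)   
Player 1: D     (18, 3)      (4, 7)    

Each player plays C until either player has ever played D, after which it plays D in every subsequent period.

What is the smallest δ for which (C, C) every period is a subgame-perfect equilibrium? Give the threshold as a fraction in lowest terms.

15/22

Player 1's threshold: (18−9)/(18−4) = 9/14.
Player 2's threshold: (29−14)/(29−7) = 15/22.
9/14 < 15/22, so Player 2 binds and δ* = 15/22.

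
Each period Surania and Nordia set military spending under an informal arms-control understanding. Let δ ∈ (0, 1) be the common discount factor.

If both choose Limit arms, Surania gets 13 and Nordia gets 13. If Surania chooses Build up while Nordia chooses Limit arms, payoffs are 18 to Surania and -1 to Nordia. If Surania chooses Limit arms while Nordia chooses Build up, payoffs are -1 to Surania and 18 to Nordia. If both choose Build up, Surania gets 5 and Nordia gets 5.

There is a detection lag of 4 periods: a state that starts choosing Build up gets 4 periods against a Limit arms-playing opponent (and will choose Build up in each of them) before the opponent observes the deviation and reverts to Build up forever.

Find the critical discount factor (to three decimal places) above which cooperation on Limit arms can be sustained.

A deviator earns 18 for 4 periods, then 5 forever; cooperating earns 13 forever. Multiplying the IC by (1−δ):
13 ≥ 18(1−δ^4) + 5δ^4, so 13·δ^4 ≥ 5 and δ^4 ≥ 5/13.
δ ≥ (5/13)^(1/4) ≈ 0.788.

0.788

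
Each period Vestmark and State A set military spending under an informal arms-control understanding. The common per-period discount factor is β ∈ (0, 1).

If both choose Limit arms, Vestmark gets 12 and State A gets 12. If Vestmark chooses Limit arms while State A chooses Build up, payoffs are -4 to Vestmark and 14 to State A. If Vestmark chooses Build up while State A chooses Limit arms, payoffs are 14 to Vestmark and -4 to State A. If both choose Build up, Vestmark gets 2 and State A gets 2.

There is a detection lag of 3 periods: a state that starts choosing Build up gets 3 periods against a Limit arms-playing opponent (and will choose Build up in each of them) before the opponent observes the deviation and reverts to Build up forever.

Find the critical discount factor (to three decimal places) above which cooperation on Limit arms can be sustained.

The best deviation is to choose Build up for all 3 undetected periods, earning 14 each, then 2 forever once detected.
Deviation value: 14(1−β^3)/(1−β) + 2β^3/(1−β); cooperation value: 12/(1−β).
IC: 12 ≥ 14(1−β^3) + 2β^3 = 14 − 12β^3.
So β^3 ≥ 2/12 = 1/6, giving β ≥ (1/6)^(1/3) ≈ 0.550.

0.550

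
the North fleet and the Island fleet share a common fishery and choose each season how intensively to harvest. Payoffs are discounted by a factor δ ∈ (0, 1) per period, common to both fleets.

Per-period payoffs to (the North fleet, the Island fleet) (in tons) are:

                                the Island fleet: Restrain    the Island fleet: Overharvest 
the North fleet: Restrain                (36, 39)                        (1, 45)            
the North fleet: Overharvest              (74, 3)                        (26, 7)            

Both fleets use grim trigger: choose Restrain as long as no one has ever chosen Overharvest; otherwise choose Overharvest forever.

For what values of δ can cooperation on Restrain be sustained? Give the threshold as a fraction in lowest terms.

For the North fleet: deviation gain 74−36 = 38, per-period punishment loss 36−26 = 10. IC gives δ ≥ 38/48 = 19/24.
For the Island fleet: gain 6, loss 32 per period, so δ ≥ 6/38 = 3/19.
The tighter constraint is the North fleet's, so cooperation needs δ ≥ 19/24.

19/24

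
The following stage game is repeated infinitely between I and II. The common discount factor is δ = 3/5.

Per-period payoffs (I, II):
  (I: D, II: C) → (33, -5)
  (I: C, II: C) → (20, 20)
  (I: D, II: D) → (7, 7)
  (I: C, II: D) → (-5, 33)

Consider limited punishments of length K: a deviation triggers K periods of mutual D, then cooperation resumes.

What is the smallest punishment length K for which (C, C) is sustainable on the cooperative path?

IC: δ(1−δ^K)/(1−δ) ≥ (33−20)/(20−7) = 1.
With δ = 3/5: need 1 − δ^K ≥ 1·(1−3/5)/(3/5), i.e. δ^K ≤ 0.3333.
Since (3/5)^2 = 0.3600 and (3/5)^3 = 0.2160, the smallest such K is 3.

3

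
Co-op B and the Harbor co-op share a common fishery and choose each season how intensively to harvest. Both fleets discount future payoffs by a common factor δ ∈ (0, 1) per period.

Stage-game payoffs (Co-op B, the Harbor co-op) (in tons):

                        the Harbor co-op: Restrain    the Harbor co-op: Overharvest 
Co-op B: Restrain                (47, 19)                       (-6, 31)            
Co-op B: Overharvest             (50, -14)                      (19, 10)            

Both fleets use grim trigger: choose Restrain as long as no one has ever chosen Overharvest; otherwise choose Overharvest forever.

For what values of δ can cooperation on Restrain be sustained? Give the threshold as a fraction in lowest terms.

For Co-op B: deviation gain 50−47 = 3, per-period punishment loss 47−19 = 28. IC gives δ ≥ 3/31.
For the Harbor co-op: gain 12, loss 9 per period, so δ ≥ 12/21 = 4/7.
The tighter constraint is the Harbor co-op's, so cooperation needs δ ≥ 4/7.

4/7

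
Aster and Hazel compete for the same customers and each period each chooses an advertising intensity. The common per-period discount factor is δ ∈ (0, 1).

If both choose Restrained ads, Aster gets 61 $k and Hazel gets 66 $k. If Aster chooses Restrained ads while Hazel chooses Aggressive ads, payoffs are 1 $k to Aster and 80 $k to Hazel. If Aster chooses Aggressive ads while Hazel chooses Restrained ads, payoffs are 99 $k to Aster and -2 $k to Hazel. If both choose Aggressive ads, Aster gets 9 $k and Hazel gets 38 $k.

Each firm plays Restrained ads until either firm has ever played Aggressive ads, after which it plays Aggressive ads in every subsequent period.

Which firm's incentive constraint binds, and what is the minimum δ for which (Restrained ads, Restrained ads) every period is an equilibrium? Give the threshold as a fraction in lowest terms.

For Aster: deviation gain 99−61 = 38, per-period punishment loss 61−9 = 52. IC gives δ ≥ 38/90 = 19/45.
For Hazel: gain 14, loss 28 per period, so δ ≥ 14/42 = 1/3.
The tighter constraint is Aster's, so cooperation needs δ ≥ 19/45.

Aster; δ ≥ 19/45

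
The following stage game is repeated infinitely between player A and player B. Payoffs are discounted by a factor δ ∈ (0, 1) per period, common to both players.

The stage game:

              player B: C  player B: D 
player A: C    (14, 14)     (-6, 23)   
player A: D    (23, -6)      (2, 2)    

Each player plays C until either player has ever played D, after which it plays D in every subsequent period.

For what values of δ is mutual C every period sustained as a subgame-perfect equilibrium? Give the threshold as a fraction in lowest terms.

3/7

Under grim trigger the critical discount factor is (T−C)/(T−P) with T = 23, C = 14, P = 2.
δ* = (23−14)/(23−2) = 9/21 = 3/7.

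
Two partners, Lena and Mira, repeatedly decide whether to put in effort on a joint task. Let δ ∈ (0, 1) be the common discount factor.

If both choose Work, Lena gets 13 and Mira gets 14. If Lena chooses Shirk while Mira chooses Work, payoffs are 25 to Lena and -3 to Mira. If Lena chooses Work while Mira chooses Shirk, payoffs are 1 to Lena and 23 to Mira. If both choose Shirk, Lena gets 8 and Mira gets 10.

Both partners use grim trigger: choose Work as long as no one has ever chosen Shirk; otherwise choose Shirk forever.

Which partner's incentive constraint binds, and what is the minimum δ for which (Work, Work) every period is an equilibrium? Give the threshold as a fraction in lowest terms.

Lena; δ ≥ 12/17

Lena: cooperation gives 13 each period; deviation gives 25 once then 8 forever.
  13/(1−δ) ≥ 25 + 8δ/(1−δ) ⇒ δ ≥ 12/17.
Mira: cooperation gives 14 each period; deviation gives 23 once then 10 forever.
  δ ≥ 9/13.
Both must hold, so the binding constraint is Lena's: δ ≥ 12/17.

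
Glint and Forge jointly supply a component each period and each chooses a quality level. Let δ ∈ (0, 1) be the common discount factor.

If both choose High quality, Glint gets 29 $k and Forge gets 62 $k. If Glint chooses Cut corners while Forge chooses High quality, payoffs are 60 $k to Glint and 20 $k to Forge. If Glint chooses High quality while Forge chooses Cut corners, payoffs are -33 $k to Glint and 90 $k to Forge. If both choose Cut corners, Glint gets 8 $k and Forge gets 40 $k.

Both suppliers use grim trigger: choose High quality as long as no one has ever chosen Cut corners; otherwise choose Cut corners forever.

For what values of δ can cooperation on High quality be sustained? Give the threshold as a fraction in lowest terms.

31/52

Glint's threshold: (60−29)/(60−8) = 31/52.
Forge's threshold: (90−62)/(90−40) = 14/25.
31/52 > 14/25, so Glint binds and δ* = 31/52.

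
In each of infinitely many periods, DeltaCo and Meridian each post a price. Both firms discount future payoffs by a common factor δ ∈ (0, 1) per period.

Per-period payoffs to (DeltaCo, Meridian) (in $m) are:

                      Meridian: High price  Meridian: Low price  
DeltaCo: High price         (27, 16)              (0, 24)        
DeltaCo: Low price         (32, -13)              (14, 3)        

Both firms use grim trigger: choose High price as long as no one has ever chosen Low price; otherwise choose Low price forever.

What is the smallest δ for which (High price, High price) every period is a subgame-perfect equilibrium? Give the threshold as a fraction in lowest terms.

DeltaCo: cooperation gives 27 each period; deviation gives 32 once then 14 forever.
  27/(1−δ) ≥ 32 + 14δ/(1−δ) ⇒ δ ≥ 5/18.
Meridian: cooperation gives 16 each period; deviation gives 24 once then 3 forever.
  δ ≥ 8/21.
Both must hold, so the binding constraint is Meridian's: δ ≥ 8/21.

8/21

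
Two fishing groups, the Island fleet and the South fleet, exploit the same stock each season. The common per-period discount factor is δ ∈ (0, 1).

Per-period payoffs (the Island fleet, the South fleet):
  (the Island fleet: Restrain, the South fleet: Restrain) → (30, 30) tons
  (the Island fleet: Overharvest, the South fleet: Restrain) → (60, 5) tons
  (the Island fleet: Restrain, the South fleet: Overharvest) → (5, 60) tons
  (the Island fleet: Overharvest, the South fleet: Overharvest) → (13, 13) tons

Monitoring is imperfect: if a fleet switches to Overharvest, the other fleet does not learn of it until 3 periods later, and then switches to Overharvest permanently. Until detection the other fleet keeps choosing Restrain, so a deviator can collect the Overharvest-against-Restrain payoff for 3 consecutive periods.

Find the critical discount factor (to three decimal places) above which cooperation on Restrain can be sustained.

A deviator earns 60 for 3 periods, then 13 forever; cooperating earns 30 forever. Multiplying the IC by (1−δ):
30 ≥ 60(1−δ^3) + 13δ^3, so 47·δ^3 ≥ 30 and δ^3 ≥ 30/47.
δ ≥ (30/47)^(1/3) ≈ 0.861.

0.861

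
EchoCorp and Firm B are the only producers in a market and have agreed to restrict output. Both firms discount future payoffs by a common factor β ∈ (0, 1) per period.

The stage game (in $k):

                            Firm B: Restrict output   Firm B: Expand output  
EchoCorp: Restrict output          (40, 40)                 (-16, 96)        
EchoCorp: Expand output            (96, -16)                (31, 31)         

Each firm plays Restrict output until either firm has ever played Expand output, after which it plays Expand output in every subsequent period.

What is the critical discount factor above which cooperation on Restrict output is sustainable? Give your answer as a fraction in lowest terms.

Under grim trigger the critical discount factor is (T−C)/(T−P) with T = 96, C = 40, P = 31.
β* = (96−40)/(96−31) = 56/65.

56/65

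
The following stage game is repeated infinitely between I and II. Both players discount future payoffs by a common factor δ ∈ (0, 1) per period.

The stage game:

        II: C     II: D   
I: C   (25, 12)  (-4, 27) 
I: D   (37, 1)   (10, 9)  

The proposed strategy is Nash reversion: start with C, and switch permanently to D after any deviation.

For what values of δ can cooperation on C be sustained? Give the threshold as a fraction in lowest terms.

5/6

I: cooperation gives 25 each period; deviation gives 37 once then 10 forever.
  25/(1−δ) ≥ 37 + 10δ/(1−δ) ⇒ δ ≥ 12/27 = 4/9.
II: cooperation gives 12 each period; deviation gives 27 once then 9 forever.
  δ ≥ 15/18 = 5/6.
Both must hold, so the binding constraint is II's: δ ≥ 5/6.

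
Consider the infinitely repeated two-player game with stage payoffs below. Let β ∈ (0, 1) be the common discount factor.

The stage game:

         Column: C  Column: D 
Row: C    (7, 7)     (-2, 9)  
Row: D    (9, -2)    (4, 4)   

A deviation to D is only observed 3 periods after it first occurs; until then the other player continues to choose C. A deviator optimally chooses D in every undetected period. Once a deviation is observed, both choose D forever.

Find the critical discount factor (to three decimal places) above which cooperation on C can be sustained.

The best deviation is to choose D for all 3 undetected periods, earning 9 each, then 4 forever once detected.
Deviation value: 9(1−β^3)/(1−β) + 4β^3/(1−β); cooperation value: 7/(1−β).
IC: 7 ≥ 9(1−β^3) + 4β^3 = 9 − 5β^3.
So β^3 ≥ 2/5, giving β ≥ (2/5)^(1/3) ≈ 0.737.

0.737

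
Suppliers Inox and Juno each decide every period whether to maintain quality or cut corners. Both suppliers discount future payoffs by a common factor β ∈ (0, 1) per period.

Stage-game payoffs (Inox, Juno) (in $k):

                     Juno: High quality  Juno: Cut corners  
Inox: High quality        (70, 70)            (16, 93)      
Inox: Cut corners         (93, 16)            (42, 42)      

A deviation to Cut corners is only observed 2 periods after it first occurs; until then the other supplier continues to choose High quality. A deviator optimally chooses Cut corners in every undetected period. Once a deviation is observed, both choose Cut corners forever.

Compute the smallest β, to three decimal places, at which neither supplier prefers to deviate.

0.672

Deviating for the 2 undetected periods gains 93−70 = 23 per period over cooperation, then loses 70−42 = 28 per period forever once punishment starts.
Gain: 23(1 + β + … + β^1); loss: 28·β^2/(1−β).
No profitable deviation ⇔ 23(1−β^2) ≤ 28·β^2, i.e. β^2 ≥ 23/(23+28) = 23/51.
Hence β ≥ (23/51)^(1/2) ≈ 0.672.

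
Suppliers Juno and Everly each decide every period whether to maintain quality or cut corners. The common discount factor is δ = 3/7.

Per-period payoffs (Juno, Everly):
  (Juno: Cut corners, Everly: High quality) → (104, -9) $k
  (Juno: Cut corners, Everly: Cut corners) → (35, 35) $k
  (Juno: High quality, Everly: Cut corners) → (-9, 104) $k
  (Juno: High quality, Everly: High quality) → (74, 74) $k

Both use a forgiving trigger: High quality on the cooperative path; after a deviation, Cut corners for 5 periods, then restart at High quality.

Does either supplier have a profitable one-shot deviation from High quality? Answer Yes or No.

IC: δ+…+δ^5 ≥ (104−74)/(74−35) = 10/13.
At δ = 3/7: partial sum = 0.7392 < 0.7692. Cooperation not sustainable.

Yes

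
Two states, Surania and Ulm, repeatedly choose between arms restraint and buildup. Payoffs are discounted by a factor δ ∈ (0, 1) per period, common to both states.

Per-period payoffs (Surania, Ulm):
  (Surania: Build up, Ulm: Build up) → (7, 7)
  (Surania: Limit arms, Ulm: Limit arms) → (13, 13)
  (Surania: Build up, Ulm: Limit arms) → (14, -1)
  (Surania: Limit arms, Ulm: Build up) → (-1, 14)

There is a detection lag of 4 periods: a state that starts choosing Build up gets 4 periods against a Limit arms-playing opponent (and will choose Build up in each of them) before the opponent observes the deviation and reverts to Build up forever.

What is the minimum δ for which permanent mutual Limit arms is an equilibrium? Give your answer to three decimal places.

The best deviation is to choose Build up for all 4 undetected periods, earning 14 each, then 7 forever once detected.
Deviation value: 14(1−δ^4)/(1−δ) + 7δ^4/(1−δ); cooperation value: 13/(1−δ).
IC: 13 ≥ 14(1−δ^4) + 7δ^4 = 14 − 7δ^4.
So δ^4 ≥ 1/7, giving δ ≥ (1/7)^(1/4) ≈ 0.615.

0.615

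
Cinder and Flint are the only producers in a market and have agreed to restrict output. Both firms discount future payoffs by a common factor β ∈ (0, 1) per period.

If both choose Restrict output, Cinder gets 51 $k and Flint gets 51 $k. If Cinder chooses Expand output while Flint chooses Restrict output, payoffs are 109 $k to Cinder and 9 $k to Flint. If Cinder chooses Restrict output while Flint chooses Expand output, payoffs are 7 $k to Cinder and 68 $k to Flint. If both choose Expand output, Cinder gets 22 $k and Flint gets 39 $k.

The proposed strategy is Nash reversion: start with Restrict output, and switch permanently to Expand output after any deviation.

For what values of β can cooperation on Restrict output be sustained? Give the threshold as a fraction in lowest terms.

Cinder's threshold: (109−51)/(109−22) = 2/3.
Flint's threshold: (68−51)/(68−39) = 17/29.
2/3 > 17/29, so Cinder binds and β* = 2/3.

2/3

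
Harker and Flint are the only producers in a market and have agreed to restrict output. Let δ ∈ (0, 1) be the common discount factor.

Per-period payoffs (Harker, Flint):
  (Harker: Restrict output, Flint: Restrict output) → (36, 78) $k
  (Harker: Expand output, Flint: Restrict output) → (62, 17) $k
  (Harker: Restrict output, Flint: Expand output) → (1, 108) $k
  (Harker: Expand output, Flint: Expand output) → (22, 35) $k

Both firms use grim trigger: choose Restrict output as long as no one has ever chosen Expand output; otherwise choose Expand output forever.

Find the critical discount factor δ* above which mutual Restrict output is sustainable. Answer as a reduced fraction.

13/20

Harker's threshold: (62−36)/(62−22) = 13/20.
Flint's threshold: (108−78)/(108−35) = 30/73.
13/20 > 30/73, so Harker binds and δ* = 13/20.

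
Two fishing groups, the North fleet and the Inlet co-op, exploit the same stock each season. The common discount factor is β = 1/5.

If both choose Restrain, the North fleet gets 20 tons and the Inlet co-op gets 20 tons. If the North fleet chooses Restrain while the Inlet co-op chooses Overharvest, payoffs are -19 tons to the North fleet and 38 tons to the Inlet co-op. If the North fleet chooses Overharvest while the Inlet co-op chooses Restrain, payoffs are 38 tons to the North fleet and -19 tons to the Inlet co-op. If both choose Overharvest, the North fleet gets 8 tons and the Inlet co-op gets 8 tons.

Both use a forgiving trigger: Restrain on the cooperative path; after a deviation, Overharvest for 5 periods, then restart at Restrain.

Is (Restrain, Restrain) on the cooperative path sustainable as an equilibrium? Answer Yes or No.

No

Comparing payoff streams over the 6 periods until play realigns: cooperate → 20(1+β+…+β^5); deviate → 38 + 8(β+…+β^5).
Cooperation is sustained iff (20−8)(β+…+β^5) ≥ 38−20.
β+…+β^5 = 1/5·(1−(1/5)^5)/(1−1/5) = 0.2499, and (38−20)/(20−8) = 1.5000.
0.2499 < 1.5000, so cooperation is not sustainable.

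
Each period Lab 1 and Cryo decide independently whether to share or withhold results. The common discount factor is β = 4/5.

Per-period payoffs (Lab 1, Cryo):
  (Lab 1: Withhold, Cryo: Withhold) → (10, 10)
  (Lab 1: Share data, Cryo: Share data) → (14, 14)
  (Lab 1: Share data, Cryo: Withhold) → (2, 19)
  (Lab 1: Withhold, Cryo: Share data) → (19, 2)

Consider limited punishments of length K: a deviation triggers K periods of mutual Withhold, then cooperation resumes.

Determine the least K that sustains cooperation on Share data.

2

No profitable deviation requires (14−10)(β+…+β^K) ≥ 19−14, i.e. β+…+β^K ≥ 5/4 ≈ 1.2500.
With β = 4/5, the partial sums are K=1: 0.8000, K=2: 1.4400.
K = 2 is the first length at which the sum reaches 1.2500.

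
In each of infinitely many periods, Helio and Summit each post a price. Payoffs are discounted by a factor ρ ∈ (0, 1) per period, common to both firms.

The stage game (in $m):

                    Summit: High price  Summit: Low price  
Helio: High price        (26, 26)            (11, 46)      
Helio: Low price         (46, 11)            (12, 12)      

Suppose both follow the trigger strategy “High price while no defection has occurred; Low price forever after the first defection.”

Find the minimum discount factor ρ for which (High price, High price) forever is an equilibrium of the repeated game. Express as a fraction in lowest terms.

10/17

One-period gain from deviating is 46 − 26 = 20. The loss is 26 − 12 = 14 in every subsequent period, with present value 14·ρ/(1−ρ).
Deviation is unprofitable when 14·ρ/(1−ρ) ≥ 20, i.e. ρ/(1−ρ) ≥ 10/7.
Equivalently ρ ≥ 20/(20+14) = 10/17.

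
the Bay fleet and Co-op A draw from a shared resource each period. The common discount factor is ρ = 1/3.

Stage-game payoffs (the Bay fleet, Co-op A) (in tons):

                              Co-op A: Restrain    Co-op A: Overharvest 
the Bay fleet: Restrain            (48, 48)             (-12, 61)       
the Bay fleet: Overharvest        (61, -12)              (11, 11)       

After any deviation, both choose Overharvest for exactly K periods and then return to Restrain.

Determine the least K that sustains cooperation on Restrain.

IC: ρ(1−ρ^K)/(1−ρ) ≥ (61−48)/(48−11) = 13/37.
With ρ = 1/3: need 1 − ρ^K ≥ 13/37·(1−1/3)/(1/3), i.e. ρ^K ≤ 0.2973.
Since (1/3)^1 = 0.3333 and (1/3)^2 = 0.1111, the smallest such K is 2.

2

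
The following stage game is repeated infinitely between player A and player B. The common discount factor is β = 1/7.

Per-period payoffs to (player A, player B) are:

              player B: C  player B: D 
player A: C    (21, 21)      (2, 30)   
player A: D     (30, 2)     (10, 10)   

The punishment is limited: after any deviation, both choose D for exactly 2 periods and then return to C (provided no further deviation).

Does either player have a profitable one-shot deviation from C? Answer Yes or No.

Yes

IC: β+…+β^2 ≥ (30−21)/(21−10) = 9/11.
At β = 1/7: partial sum = 0.1633 < 0.8182. Cooperation not sustainable.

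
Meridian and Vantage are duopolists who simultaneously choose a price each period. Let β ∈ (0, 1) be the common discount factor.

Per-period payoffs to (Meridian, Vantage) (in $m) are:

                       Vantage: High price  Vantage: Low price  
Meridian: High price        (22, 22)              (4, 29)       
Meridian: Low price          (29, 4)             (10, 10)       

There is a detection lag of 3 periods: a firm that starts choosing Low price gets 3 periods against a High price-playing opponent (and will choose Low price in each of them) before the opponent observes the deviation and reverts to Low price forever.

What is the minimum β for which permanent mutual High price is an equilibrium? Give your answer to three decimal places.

Deviating for the 3 undetected periods gains 29−22 = 7 per period over cooperation, then loses 22−10 = 12 per period forever once punishment starts.
Gain: 7(1 + β + … + β^2); loss: 12·β^3/(1−β).
No profitable deviation ⇔ 7(1−β^3) ≤ 12·β^3, i.e. β^3 ≥ 7/(7+12) = 7/19.
Hence β ≥ (7/19)^(1/3) ≈ 0.717.

0.717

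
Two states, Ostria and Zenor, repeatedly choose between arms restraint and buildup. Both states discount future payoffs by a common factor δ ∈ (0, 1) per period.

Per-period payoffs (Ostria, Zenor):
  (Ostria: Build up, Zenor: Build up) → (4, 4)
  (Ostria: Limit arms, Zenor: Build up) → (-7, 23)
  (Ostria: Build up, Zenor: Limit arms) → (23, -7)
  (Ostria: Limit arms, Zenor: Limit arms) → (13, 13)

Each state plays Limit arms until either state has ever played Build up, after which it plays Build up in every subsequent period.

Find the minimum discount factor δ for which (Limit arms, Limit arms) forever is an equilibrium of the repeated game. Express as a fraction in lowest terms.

10/19

Cooperation forever yields 13 each period: 13/(1−δ).
Deviating yields 23 once, then 4 forever: 23 + 4δ/(1−δ).
No profitable deviation requires 13/(1−δ) ≥ 23 + 4δ/(1−δ).
Multiplying by (1−δ): 13 ≥ 23(1−δ) + 4δ = 23 − 19δ.
So 19δ ≥ 10, i.e. δ ≥ 10/19.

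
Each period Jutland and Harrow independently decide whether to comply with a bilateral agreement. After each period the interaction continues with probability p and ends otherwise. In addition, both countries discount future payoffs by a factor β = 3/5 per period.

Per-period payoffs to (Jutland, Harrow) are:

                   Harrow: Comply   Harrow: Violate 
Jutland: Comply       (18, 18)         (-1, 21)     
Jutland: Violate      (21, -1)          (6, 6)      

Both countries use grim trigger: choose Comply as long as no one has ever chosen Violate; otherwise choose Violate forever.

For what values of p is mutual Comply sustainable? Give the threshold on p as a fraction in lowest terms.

With continuation probability p and discount β, the effective per-period discount factor is βp.
Grim-trigger IC: βp ≥ (21−18)/(21−6) = 1/5.
So p ≥ (1/5)/(3/5) = 1/3.

1/3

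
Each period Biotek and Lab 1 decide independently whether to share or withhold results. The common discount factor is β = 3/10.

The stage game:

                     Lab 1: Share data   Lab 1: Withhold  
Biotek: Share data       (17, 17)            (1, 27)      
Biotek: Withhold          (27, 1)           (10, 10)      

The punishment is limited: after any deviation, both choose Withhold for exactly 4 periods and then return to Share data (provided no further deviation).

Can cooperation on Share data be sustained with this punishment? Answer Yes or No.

No

IC: β+…+β^4 ≥ (27−17)/(17−10) = 10/7.
At β = 3/10: partial sum = 0.4251 < 1.4286. Cooperation not sustainable.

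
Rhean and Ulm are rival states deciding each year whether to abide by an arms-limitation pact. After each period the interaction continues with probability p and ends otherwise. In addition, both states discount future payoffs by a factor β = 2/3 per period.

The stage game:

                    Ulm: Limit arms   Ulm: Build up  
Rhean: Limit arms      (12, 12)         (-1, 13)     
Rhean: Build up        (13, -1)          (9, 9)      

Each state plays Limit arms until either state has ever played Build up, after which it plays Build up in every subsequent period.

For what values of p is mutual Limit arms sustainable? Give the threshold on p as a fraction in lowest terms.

With continuation probability p and discount β, the effective per-period discount factor is βp.
Grim-trigger IC: βp ≥ (13−12)/(13−9) = 1/4.
So p ≥ (1/4)/(2/3) = 3/8.

3/8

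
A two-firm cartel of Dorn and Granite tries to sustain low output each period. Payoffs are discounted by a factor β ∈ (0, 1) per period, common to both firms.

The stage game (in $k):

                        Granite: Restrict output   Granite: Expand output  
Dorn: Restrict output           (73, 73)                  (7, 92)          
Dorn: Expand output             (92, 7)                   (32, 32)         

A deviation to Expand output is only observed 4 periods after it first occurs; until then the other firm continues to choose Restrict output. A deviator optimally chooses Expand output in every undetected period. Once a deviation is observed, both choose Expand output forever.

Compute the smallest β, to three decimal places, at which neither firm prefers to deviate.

0.750

Deviating for the 4 undetected periods gains 92−73 = 19 per period over cooperation, then loses 73−32 = 41 per period forever once punishment starts.
Gain: 19(1 + β + … + β^3); loss: 41·β^4/(1−β).
No profitable deviation ⇔ 19(1−β^4) ≤ 41·β^4, i.e. β^4 ≥ 19/(19+41) = 19/60.
Hence β ≥ (19/60)^(1/4) ≈ 0.750.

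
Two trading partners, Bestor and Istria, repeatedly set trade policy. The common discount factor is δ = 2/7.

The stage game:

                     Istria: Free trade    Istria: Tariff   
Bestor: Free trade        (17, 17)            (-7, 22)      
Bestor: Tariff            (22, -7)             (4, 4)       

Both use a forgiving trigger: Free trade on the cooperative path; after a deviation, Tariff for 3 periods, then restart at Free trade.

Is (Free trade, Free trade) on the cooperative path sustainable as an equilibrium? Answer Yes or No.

IC: δ+…+δ^3 ≥ (22−17)/(17−4) = 5/13.
At δ = 2/7: partial sum = 0.3907 ≥ 0.3846. Cooperation sustainable.

Yes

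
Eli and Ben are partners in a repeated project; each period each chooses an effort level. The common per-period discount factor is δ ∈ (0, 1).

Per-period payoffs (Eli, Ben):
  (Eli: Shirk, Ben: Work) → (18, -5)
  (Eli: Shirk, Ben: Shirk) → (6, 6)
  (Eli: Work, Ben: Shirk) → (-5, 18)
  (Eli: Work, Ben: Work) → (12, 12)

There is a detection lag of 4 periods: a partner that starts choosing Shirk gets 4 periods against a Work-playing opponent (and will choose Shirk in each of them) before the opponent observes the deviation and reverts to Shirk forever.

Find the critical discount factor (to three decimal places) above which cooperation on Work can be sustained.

0.841

The best deviation is to choose Shirk for all 4 undetected periods, earning 18 each, then 6 forever once detected.
Deviation value: 18(1−δ^4)/(1−δ) + 6δ^4/(1−δ); cooperation value: 12/(1−δ).
IC: 12 ≥ 18(1−δ^4) + 6δ^4 = 18 − 12δ^4.
So δ^4 ≥ 6/12 = 1/2, giving δ ≥ (1/2)^(1/4) ≈ 0.841.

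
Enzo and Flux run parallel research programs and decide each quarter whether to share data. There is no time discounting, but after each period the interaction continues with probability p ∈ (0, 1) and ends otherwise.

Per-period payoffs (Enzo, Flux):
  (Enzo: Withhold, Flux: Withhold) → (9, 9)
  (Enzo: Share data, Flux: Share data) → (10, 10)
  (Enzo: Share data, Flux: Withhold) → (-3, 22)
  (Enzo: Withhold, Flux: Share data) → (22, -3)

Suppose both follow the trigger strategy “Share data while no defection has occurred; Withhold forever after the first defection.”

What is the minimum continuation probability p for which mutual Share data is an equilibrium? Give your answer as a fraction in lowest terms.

12/13

With no time discounting, the continuation probability p plays the role of the discount factor.
Grim-trigger IC: 10/(1−p) ≥ 22 + 9p/(1−p) ⇒ p ≥ (22−10)/(22−9) = 12/13.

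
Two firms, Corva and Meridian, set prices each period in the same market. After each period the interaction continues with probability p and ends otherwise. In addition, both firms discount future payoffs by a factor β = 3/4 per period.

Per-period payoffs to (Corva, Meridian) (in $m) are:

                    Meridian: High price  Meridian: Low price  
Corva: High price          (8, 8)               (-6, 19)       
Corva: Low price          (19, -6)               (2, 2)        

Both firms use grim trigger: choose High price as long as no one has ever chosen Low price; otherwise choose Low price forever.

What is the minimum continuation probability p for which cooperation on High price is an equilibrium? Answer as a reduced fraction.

44/51

Expected continuation weight on next period's payoff is β·p = 3/4·p, which plays the role of the discount factor.
Cooperation requires 3/4·p ≥ (19−8)/(19−2) = 11/17, hence p ≥ 44/51.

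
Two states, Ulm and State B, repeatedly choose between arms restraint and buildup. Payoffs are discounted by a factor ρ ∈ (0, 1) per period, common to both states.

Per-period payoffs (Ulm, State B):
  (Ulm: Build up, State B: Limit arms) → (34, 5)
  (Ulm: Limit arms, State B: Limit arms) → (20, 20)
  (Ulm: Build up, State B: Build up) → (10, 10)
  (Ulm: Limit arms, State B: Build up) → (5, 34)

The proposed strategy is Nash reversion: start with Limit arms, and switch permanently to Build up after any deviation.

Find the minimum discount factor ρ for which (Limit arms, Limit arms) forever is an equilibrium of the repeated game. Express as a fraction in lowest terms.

7/12

Under grim trigger the critical discount factor is (T−C)/(T−P) with T = 34, C = 20, P = 10.
ρ* = (34−20)/(34−10) = 14/24 = 7/12.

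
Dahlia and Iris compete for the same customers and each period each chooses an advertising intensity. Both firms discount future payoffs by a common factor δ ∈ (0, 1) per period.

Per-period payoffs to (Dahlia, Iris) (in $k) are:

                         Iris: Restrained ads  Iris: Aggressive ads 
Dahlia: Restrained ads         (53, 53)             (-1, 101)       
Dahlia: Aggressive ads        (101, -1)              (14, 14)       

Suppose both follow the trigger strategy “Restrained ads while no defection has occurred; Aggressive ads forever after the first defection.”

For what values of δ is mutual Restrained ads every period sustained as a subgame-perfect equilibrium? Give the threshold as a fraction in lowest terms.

16/29

53/(1−δ) ≥ 101 + 14δ/(1−δ)
53 ≥ 101 − 87δ
δ ≥ 48/87 = 16/29.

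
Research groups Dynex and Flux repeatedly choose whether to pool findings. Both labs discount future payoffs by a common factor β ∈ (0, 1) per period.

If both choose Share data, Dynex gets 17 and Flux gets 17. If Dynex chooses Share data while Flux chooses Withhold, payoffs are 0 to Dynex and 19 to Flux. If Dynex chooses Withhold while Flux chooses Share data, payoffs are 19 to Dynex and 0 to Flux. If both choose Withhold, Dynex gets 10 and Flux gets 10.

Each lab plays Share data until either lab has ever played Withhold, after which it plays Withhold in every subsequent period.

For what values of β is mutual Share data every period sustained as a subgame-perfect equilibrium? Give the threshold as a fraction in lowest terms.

17/(1−β) ≥ 19 + 10β/(1−β)
17 ≥ 19 − 9β
β ≥ 2/9.

2/9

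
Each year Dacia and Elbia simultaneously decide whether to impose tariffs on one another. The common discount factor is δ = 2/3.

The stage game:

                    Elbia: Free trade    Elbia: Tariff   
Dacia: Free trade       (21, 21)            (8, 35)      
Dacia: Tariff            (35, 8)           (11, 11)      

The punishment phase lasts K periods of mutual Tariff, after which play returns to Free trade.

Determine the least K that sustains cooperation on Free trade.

IC: δ(1−δ^K)/(1−δ) ≥ (35−21)/(21−11) = 7/5.
With δ = 2/3: need 1 − δ^K ≥ 7/5·(1−2/3)/(2/3), i.e. δ^K ≤ 0.3000.
Since (2/3)^2 = 0.4444 and (2/3)^3 = 0.2963, the smallest such K is 3.

3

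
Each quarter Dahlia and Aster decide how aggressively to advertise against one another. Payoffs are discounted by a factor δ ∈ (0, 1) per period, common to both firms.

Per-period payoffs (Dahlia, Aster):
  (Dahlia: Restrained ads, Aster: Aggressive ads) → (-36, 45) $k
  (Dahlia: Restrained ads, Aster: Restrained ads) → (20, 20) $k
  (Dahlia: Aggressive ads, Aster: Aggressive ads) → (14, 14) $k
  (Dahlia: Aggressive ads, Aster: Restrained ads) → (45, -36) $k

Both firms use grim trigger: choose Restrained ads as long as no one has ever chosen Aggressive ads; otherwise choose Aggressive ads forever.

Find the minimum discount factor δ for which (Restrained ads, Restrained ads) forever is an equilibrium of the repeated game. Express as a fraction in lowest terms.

25/31

Under grim trigger the critical discount factor is (T−C)/(T−P) with T = 45, C = 20, P = 14.
δ* = (45−20)/(45−14) = 25/31.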